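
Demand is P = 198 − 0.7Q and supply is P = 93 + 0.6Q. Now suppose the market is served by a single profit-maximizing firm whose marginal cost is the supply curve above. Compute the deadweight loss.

Competitive equilibrium: 198 − 0.7Q = 93 + 0.6Q → Q* = 80.7692, P* = 141.4615.
Marginal revenue: MR = 198 − 1.4Q. Set MR = MC: 198 − 1.4Q = 93 + 0.6Q → Q_m = 52.5.
Price P_m = 198 − 0.7·52.5 = 161.25; MC(Q_m) = 93 + 0.6·52.5 = 124.5.
Competitive Q* = 80.7692, so ΔQ = 28.2692; wedge = 161.25 − 124.5 = 36.75.
DWL = ½ × 28.2692 × 36.75 = 519.45.

519.45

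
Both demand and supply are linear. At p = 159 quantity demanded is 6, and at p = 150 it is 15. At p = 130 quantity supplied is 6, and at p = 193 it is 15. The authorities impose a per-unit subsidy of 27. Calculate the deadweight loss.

45.56

Demand slope = (150 − 159)/(15 − 6) = −1, so p = 165 − q.
Supply slope = (193 − 130)/(15 − 6) = 7, so p = 88 + 7q.
Competitive equilibrium: 165 − q = 88 + 7q → q* = 9.625, p* = 155.375.
The subsidy lowers effective supply by 27: p = 61 + 7q.
New quantity: 165 − q = 61 + 7q → q' = 13.
Overproduction Δq = 13 − 9.625 = 3.375; wedge = subsidy = 27.
DWL = ½ × 3.375 × 27 = 45.56.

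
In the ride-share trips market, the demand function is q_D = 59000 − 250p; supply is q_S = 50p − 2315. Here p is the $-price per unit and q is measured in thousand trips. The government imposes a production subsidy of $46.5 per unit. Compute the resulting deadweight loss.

$45046.875 thousand

In inverse form: demand p = 236 − 0.004q, supply p = 46.3 + 0.02q.
Competitive equilibrium: 236 − 0.004q = 46.3 + 0.02q → q* = 7904.1667, p* = 204.3833.
The subsidy lowers effective supply by 46.5: p = 0.02q − 0.2.
New quantity: 236 − 0.004q = 0.02q − 0.2 → q' = 9841.6667.
Overproduction Δq = 9841.6667 − 7904.1667 = 1937.5; wedge = subsidy = 46.5.
The triangle = ½ × 1937.5 × 46.5 = $45046.875 thousand.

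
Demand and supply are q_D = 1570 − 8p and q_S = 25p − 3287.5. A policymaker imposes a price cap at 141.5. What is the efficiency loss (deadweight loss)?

In inverse form: demand p = 196.25 − 0.125q, supply p = 131.5 + 0.04q.
Competitive equilibrium: 196.25 − 0.125q = 131.5 + 0.04q → q* = 392.4242, p* = 147.197.
At the ceiling p = 141.5, quantity supplied = (141.5 − 131.5)/0.04 = 250.
Willingness to pay at q' = 250: 196.25 − 0.125·250 = 165.
Δq = 392.4242 − 250 = 142.4242; wedge = 165 − 141.5 = 23.5.
Welfare loss = ½ × 142.4242 × 23.5 = 1673.48.

1673.48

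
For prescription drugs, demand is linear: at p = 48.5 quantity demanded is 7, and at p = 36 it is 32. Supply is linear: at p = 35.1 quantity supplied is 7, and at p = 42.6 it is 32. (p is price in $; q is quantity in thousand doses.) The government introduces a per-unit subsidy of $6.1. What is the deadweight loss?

Demand slope = (36 − 48.5)/(32 − 7) = −0.5, so p = 52 − 0.5q.
Supply slope = (42.6 − 35.1)/(32 − 7) = 0.3, so p = 33 + 0.3q.
Competitive equilibrium: 52 − 0.5q = 33 + 0.3q → q* = 23.75, p* = 40.125.
The subsidy lowers effective supply by 6.1: p = 26.9 + 0.3q.
New quantity: 52 − 0.5q = 26.9 + 0.3q → q' = 31.375.
Overproduction Δq = 31.375 − 23.75 = 7.625; wedge = subsidy = 6.1.
DWL = ½ × 7.625 × 6.1 = $23.26 thousand.

$23.26 thousand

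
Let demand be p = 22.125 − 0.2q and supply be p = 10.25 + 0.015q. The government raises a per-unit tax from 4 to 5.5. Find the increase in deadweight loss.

33.14

Competitive equilibrium: 22.125 − 0.2q = 10.25 + 0.015q → q* = 55.2326, p* = 11.0785.
For a per-unit tax t: Δq = t/0.215, so DWL = ½·t·(t/0.215) = t²/0.43.
At t = 4: DWL = 37.209. At t = 5.5: DWL = 70.349.
Increase = 70.349 − 37.209 = 33.14.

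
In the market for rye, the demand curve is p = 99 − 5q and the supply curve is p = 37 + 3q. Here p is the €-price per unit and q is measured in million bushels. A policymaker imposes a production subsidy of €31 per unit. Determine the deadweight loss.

€60.06 million

Competitive equilibrium: 99 − 5q = 37 + 3q → q* = 7.75, p* = 60.25.
The subsidy lowers effective supply by 31: p = 6 + 3q.
New quantity: 99 − 5q = 6 + 3q → q' = 11.625.
Overproduction Δq = 11.625 − 7.75 = 3.875; wedge = subsidy = 31.
The triangle = ½ × 3.875 × 31 = €60.06 million.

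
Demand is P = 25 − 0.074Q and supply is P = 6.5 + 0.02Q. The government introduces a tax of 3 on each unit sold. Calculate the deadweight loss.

47.87

Competitive equilibrium: 25 − 0.074Q = 6.5 + 0.02Q → Q* = 196.8085, P* = 10.4362.
With the tax, the buyer price exceeds the seller price by 3: (25 − 0.074Q) − (6.5 + 0.02Q) = 3 → Q' = 164.8936.
ΔQ = 196.8085 − 164.8936 = 31.9149; the wedge equals the tax, 3.
The triangle = ½ × 31.9149 × 3 = 47.87.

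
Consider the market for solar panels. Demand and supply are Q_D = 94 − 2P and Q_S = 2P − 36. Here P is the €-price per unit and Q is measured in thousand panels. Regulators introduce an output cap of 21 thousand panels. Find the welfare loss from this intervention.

In inverse form: demand P = 47 − 0.5Q, supply P = 18 + 0.5Q.
Competitive equilibrium: 47 − 0.5Q = 18 + 0.5Q → Q* = 29, P* = 32.5.
At Q = 21: demand price = 47 − 0.5·21 = 36.5; supply price = 18 + 0.5·21 = 28.5.
ΔQ = 29 − 21 = 8; wedge = 36.5 − 28.5 = 8.
Welfare loss = ½ × 8 × 8 = €32 thousand.

€32 thousand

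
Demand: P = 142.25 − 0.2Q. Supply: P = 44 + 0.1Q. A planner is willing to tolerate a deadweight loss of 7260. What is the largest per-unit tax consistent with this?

Competitive equilibrium: 142.25 − 0.2Q = 44 + 0.1Q → Q* = 327.5, P* = 76.75.
A tax t gives ΔQ = t/0.3 and wedge t, so DWL = t²/0.6.
t²/0.6 = 7260 → t² = 4356 → t = 66.

66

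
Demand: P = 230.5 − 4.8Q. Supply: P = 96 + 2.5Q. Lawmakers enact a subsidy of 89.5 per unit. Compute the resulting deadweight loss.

Competitive equilibrium: 230.5 − 4.8Q = 96 + 2.5Q → Q* = 18.42466, P* = 142.06164.
The subsidy lowers effective supply by 89.5: P = 6.5 + 2.5Q.
New quantity: 230.5 − 4.8Q = 6.5 + 2.5Q → Q' = 30.68493.
Overproduction ΔQ = 30.68493 − 18.42466 = 12.26027; wedge = subsidy = 89.5.
The triangle = ½ × 12.26027 × 89.5 = 548.65.

548.65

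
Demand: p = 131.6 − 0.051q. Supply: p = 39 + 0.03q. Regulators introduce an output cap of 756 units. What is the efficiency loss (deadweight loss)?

6072.23

Competitive equilibrium: 131.6 − 0.051q = 39 + 0.03q → q* = 1143.2099, p* = 73.2963.
At q = 756: demand price = 131.6 − 0.051·756 = 93.044; supply price = 39 + 0.03·756 = 61.68.
Δq = 1143.2099 − 756 = 387.2099; wedge = 93.044 − 61.68 = 31.364.
The triangle = ½ × 387.2099 × 31.364 = 6072.23.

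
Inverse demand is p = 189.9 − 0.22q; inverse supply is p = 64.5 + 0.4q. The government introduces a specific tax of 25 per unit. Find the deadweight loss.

Competitive equilibrium: 189.9 − 0.22q = 64.5 + 0.4q → q* = 202.2581, p* = 145.4032.
With the tax, the buyer price exceeds the seller price by 25: (189.9 − 0.22q) − (64.5 + 0.4q) = 25 → q' = 161.9355.
Δq = 202.2581 − 161.9355 = 40.3226; the wedge equals the tax, 25.
The triangle = ½ × 40.3226 × 25 = 504.03.

504.03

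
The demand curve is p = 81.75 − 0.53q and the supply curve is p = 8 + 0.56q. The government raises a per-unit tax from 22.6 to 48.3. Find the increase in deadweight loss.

Competitive equilibrium: 81.75 − 0.53q = 8 + 0.56q → q* = 67.6606, p* = 45.8899.
For a per-unit tax t: Δq = t/1.09, so DWL = ½·t·(t/1.09) = t²/2.18.
At t = 22.6: DWL = 234.294. At t = 48.3: DWL = 1070.133.
Increase = 1070.133 − 234.294 = 835.84.

835.84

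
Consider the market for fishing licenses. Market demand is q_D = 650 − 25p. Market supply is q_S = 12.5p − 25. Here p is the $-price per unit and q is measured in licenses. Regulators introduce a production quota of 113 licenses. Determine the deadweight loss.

In inverse form: demand p = 26 − 0.04q, supply p = 2 + 0.08q.
Competitive equilibrium: 26 − 0.04q = 2 + 0.08q → q* = 200, p* = 18.
At q = 113: demand price = 26 − 0.04·113 = 21.48; supply price = 2 + 0.08·113 = 11.04.
Δq = 200 − 113 = 87; wedge = 21.48 − 11.04 = 10.44.
The triangle = ½ × 87 × 10.44 = $454.14.

$454.14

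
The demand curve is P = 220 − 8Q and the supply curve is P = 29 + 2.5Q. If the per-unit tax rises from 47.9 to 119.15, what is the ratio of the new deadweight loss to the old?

Competitive equilibrium: 220 − 8Q = 29 + 2.5Q → Q* = 18.1905, P* = 74.4762.
For a per-unit tax t: ΔQ = t/10.5, so DWL = ½·t·(t/10.5) = t²/21.
At t = 47.9: DWL = 109.258. At t = 119.15: DWL = 676.034.
Ratio = (119.15/47.9)² = 6.188.

6.188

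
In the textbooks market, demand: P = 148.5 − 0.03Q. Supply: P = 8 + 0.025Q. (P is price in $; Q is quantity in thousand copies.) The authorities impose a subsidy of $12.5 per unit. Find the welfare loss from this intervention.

$1420.45 thousand

Competitive equilibrium: 148.5 − 0.03Q = 8 + 0.025Q → Q* = 2554.5455, P* = 71.8636.
The subsidy lowers effective supply by 12.5: P = 0.025Q − 4.5.
New quantity: 148.5 − 0.03Q = 0.025Q − 4.5 → Q' = 2781.8182.
Overproduction ΔQ = 2781.8182 − 2554.5455 = 227.2727; wedge = subsidy = 12.5.
DWL = ½ × 227.2727 × 12.5 = $1420.45 thousand.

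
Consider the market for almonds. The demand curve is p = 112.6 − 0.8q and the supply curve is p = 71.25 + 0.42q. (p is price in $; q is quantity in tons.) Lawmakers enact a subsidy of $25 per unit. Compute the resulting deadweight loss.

Competitive equilibrium: 112.6 − 0.8q = 71.25 + 0.42q → q* = 33.8934, p* = 85.4852.
The subsidy lowers effective supply by 25: p = 46.25 + 0.42q.
New quantity: 112.6 − 0.8q = 46.25 + 0.42q → q' = 54.3852.
Overproduction Δq = 54.3852 − 33.8934 = 20.4918; wedge = subsidy = 25.
The triangle = ½ × 20.4918 × 25 = $256.15.

$256.15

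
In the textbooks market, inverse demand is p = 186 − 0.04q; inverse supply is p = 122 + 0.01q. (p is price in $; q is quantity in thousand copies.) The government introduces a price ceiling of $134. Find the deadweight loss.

$160 thousand

Competitive equilibrium: 186 − 0.04q = 122 + 0.01q → q* = 1280, p* = 134.8.
At the ceiling p = 134, quantity supplied = (134 − 122)/0.01 = 1200.
Willingness to pay at q' = 1200: 186 − 0.04·1200 = 138.
Δq = 1280 − 1200 = 80; wedge = 138 − 134 = 4.
Deadweight loss = ½ × 80 × 4 = $160 thousand.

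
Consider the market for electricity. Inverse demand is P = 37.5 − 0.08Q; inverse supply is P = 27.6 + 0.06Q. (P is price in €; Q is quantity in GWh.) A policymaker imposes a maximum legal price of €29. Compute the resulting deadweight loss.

Competitive equilibrium: 37.5 − 0.08Q = 27.6 + 0.06Q → Q* = 70.7143, P* = 31.8429.
At the ceiling P = 29, quantity supplied = (29 − 27.6)/0.06 = 23.3333.
Willingness to pay at Q' = 23.3333: 37.5 − 0.08·23.3333 = 35.6333.
ΔQ = 70.7143 − 23.3333 = 47.381; wedge = 35.6333 − 29 = 6.6333.
DWL = ½ × 47.381 × 6.6333 = €157.15.

€157.15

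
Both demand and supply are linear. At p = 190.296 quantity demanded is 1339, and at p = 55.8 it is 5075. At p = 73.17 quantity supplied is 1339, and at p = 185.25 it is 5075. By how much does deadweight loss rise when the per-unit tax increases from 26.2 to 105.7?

Demand slope = (55.8 − 190.296)/(5075 − 1339) = −0.036, so p = 238.5 − 0.036q.
Supply slope = (185.25 − 73.17)/(5075 − 1339) = 0.03, so p = 33 + 0.03q.
Competitive equilibrium: 238.5 − 0.036q = 33 + 0.03q → q* = 3113.6364, p* = 126.4091.
For a per-unit tax t: Δq = t/0.066, so DWL = ½·t·(t/0.066) = t²/0.132.
At t = 26.2: DWL = 5200.303. At t = 105.7: DWL = 84640.076.
Increase = 84640.076 − 5200.303 = 79439.77.

79439.77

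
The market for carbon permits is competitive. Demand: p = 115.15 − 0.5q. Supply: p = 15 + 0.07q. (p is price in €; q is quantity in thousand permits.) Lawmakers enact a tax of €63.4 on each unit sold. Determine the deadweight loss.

€3525.93 thousand

Competitive equilibrium: 115.15 − 0.5q = 15 + 0.07q → q* = 175.7018, p* = 27.2991.
With the tax, the buyer price exceeds the seller price by 63.4: (115.15 − 0.5q) − (15 + 0.07q) = 63.4 → q' = 64.4737.
Δq = 175.7018 − 64.4737 = 111.2281; the wedge equals the tax, 63.4.
The triangle = ½ × 111.2281 × 63.4 = €3525.93 thousand.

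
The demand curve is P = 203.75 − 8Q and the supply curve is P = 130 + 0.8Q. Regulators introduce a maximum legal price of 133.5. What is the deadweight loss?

Competitive equilibrium: 203.75 − 8Q = 130 + 0.8Q → Q* = 8.3807, P* = 136.7045.
At the ceiling P = 133.5, quantity supplied = (133.5 − 130)/0.8 = 4.375.
Willingness to pay at Q' = 4.375: 203.75 − 8·4.375 = 168.75.
ΔQ = 8.3807 − 4.375 = 4.0057; wedge = 168.75 − 133.5 = 35.25.
Welfare loss = ½ × 4.0057 × 35.25 = 70.60.

70.60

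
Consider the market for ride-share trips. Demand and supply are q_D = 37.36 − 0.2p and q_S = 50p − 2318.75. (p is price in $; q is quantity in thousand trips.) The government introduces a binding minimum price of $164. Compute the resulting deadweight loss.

In inverse form: demand p = 186.8 − 5q, supply p = 46.375 + 0.02q.
Competitive equilibrium: 186.8 − 5q = 46.375 + 0.02q → q* = 27.9731, p* = 46.9345.
At the floor p = 164, quantity demanded = (186.8 − 164)/5 = 4.56.
Sellers' marginal cost at q' = 4.56: 46.375 + 0.02·4.56 = 46.4662.
Δq = 27.9731 − 4.56 = 23.4131; wedge = 164 − 46.4662 = 117.5338.
DWL = ½ × 23.4131 × 117.5338 = $1375.92 thousand.

$1375.92 thousand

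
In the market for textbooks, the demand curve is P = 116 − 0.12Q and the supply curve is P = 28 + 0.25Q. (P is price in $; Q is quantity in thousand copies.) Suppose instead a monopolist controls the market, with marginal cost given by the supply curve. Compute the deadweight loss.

$627.63 thousand

Competitive equilibrium: 116 − 0.12Q = 28 + 0.25Q → Q* = 237.8378, P* = 87.4595.
Marginal revenue: MR = 116 − 0.24Q. Set MR = MC: 116 − 0.24Q = 28 + 0.25Q → Q_m = 179.5918.
Price P_m = 116 − 0.12·179.5918 = 94.449; MC(Q_m) = 28 + 0.25·179.5918 = 72.898.
Competitive Q* = 237.8378, so ΔQ = 58.246; wedge = 94.449 − 72.898 = 21.551.
The triangle = ½ × 58.246 × 21.551 = $627.63 thousand.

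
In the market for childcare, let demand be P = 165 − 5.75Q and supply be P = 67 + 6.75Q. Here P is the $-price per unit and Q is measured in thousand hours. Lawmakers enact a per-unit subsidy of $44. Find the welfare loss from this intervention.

$77.44 thousand

Competitive equilibrium: 165 − 5.75Q = 67 + 6.75Q → Q* = 7.84, P* = 119.92.
The subsidy lowers effective supply by 44: P = 23 + 6.75Q.
New quantity: 165 − 5.75Q = 23 + 6.75Q → Q' = 11.36.
Overproduction ΔQ = 11.36 − 7.84 = 3.52; wedge = subsidy = 44.
DWL = ½ × 3.52 × 44 = $77.44 thousand.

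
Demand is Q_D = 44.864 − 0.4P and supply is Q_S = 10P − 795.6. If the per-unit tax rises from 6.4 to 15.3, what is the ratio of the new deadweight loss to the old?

In inverse form: demand P = 112.16 − 2.5Q, supply P = 79.56 + 0.1Q.
Competitive equilibrium: 112.16 − 2.5Q = 79.56 + 0.1Q → Q* = 12.5385, P* = 80.8138.
For a per-unit tax t: ΔQ = t/2.6, so DWL = ½·t·(t/2.6) = t²/5.2.
At t = 6.4: DWL = 7.877. At t = 15.3: DWL = 45.017.
Ratio = (15.3/6.4)² = 5.715.

5.715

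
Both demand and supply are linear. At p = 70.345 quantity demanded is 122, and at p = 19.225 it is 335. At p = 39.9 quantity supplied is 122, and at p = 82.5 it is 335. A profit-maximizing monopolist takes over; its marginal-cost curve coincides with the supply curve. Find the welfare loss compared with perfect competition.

Demand slope = (19.225 − 70.345)/(335 − 122) = −0.24, so p = 99.625 − 0.24q.
Supply slope = (82.5 − 39.9)/(335 − 122) = 0.2, so p = 15.5 + 0.2q.
Competitive equilibrium: 99.625 − 0.24q = 15.5 + 0.2q → q* = 191.1932, p* = 53.7386.
Marginal revenue: MR = 99.625 − 0.48q. Set MR = MC: 99.625 − 0.48q = 15.5 + 0.2q → q_m = 123.7132.
Price p_m = 99.625 − 0.24·123.7132 = 69.9338; MC(q_m) = 15.5 + 0.2·123.7132 = 40.2426.
Competitive q* = 191.1932, so Δq = 67.48; wedge = 69.9338 − 40.2426 = 29.6912.
Welfare loss = ½ × 67.48 × 29.6912 = 1001.78.

1001.78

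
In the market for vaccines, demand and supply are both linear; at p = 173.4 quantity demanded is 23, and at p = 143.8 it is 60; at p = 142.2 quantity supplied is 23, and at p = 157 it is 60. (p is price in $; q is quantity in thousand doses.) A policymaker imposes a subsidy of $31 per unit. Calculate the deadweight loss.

Demand slope = (143.8 − 173.4)/(60 − 23) = −0.8, so p = 191.8 − 0.8q.
Supply slope = (157 − 142.2)/(60 − 23) = 0.4, so p = 133 + 0.4q.
Competitive equilibrium: 191.8 − 0.8q = 133 + 0.4q → q* = 49, p* = 152.6.
The subsidy lowers effective supply by 31: p = 102 + 0.4q.
New quantity: 191.8 − 0.8q = 102 + 0.4q → q' = 74.8333.
Overproduction Δq = 74.8333 − 49 = 25.8333; wedge = subsidy = 31.
DWL = ½ × 25.8333 × 31 = $400.42 thousand.

$400.42 thousand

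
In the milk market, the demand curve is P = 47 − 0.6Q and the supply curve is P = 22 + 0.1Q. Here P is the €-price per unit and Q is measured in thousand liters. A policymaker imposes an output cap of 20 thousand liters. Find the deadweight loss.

€86.43 thousand

Competitive equilibrium: 47 − 0.6Q = 22 + 0.1Q → Q* = 35.7143, P* = 25.5714.
At Q = 20: demand price = 47 − 0.6·20 = 35; supply price = 22 + 0.1·20 = 24.
ΔQ = 35.7143 − 20 = 15.7143; wedge = 35 − 24 = 11.
The triangle = ½ × 15.7143 × 11 = €86.43 thousand.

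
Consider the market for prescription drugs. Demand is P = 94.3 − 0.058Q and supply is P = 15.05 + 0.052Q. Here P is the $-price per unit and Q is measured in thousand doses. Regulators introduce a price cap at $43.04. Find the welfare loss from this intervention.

Competitive equilibrium: 94.3 − 0.058Q = 15.05 + 0.052Q → Q* = 720.4545, P* = 52.5136.
At the ceiling P = 43.04, quantity supplied = (43.04 − 15.05)/0.052 = 538.2692.
Willingness to pay at Q' = 538.2692: 94.3 − 0.058·538.2692 = 63.0804.
ΔQ = 720.4545 − 538.2692 = 182.1853; wedge = 63.0804 − 43.04 = 20.0404.
DWL = ½ × 182.1853 × 20.0404 = $1825.53 thousand.

$1825.53 thousand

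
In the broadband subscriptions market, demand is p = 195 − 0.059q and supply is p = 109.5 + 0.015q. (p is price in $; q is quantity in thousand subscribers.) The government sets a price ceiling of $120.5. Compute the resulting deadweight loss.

Competitive equilibrium: 195 − 0.059q = 109.5 + 0.015q → q* = 1155.40541, p* = 126.83108.
At the ceiling p = 120.5, quantity supplied = (120.5 − 109.5)/0.015 = 733.33333.
Willingness to pay at q' = 733.33333: 195 − 0.059·733.33333 = 151.73333.
Δq = 1155.40541 − 733.33333 = 422.07208; wedge = 151.73333 − 120.5 = 31.23333.
The triangle = ½ × 422.07208 × 31.23333 = $6591.36 thousand.

$6591.36 thousand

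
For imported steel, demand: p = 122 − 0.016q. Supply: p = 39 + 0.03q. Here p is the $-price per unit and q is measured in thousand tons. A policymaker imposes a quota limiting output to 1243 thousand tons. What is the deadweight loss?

$7247.56 thousand

Competitive equilibrium: 122 − 0.016q = 39 + 0.03q → q* = 1804.3478, p* = 93.1304.
At q = 1243: demand price = 122 − 0.016·1243 = 102.112; supply price = 39 + 0.03·1243 = 76.29.
Δq = 1804.3478 − 1243 = 561.3478; wedge = 102.112 − 76.29 = 25.822.
DWL = ½ × 561.3478 × 25.822 = $7247.56 thousand.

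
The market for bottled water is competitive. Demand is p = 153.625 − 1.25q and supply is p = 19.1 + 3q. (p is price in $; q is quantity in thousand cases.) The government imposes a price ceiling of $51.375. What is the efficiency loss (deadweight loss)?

$927.74 thousand

Competitive equilibrium: 153.625 − 1.25q = 19.1 + 3q → q* = 31.6529, p* = 114.0588.
At the ceiling p = 51.375, quantity supplied = (51.375 − 19.1)/3 = 10.7583.
Willingness to pay at q' = 10.7583: 153.625 − 1.25·10.7583 = 140.1771.
Δq = 31.6529 − 10.7583 = 20.8946; wedge = 140.1771 − 51.375 = 88.8021.
The triangle = ½ × 20.8946 × 88.8021 = $927.74 thousand.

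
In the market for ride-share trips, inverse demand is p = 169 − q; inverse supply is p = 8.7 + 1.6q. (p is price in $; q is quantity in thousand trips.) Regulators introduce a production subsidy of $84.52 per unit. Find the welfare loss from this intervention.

$1373.78 thousand

Competitive equilibrium: 169 − q = 8.7 + 1.6q → q* = 61.6538, p* = 107.3462.
The subsidy lowers effective supply by 84.52: p = 1.6q − 75.82.
New quantity: 169 − q = 1.6q − 75.82 → q' = 94.1615.
Overproduction Δq = 94.1615 − 61.6538 = 32.5077; wedge = subsidy = 84.52.
Welfare loss = ½ × 32.5077 × 84.52 = $1373.78 thousand.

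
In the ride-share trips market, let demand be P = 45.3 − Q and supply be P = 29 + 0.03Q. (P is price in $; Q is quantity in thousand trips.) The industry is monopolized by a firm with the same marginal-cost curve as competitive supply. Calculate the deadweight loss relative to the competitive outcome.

$31.30 thousand

Competitive equilibrium: 45.3 − Q = 29 + 0.03Q → Q* = 15.8252, P* = 29.4748.
Marginal revenue: MR = 45.3 − 2Q. Set MR = MC: 45.3 − 2Q = 29 + 0.03Q → Q_m = 8.0296.
Price P_m = 45.3 − 1·8.0296 = 37.2704; MC(Q_m) = 29 + 0.03·8.0296 = 29.2409.
Competitive Q* = 15.8252, so ΔQ = 7.7956; wedge = 37.2704 − 29.2409 = 8.0295.
Deadweight loss = ½ × 7.7956 × 8.0295 = $31.30 thousand.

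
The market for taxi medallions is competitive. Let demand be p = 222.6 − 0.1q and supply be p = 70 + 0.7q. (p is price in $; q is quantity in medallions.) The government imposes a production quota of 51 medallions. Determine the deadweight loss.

$7812.025

Competitive equilibrium: 222.6 − 0.1q = 70 + 0.7q → q* = 190.75, p* = 203.525.
At q = 51: demand price = 222.6 − 0.1·51 = 217.5; supply price = 70 + 0.7·51 = 105.7.
Δq = 190.75 − 51 = 139.75; wedge = 217.5 − 105.7 = 111.8.
Deadweight loss = ½ × 139.75 × 111.8 = $7812.025.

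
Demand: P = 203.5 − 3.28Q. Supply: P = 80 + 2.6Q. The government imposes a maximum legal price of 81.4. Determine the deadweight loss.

Competitive equilibrium: 203.5 − 3.28Q = 80 + 2.6Q → Q* = 21.0034, P* = 134.6088.
At the ceiling P = 81.4, quantity supplied = (81.4 − 80)/2.6 = 0.5385.
Willingness to pay at Q' = 0.5385: 203.5 − 3.28·0.5385 = 201.7337.
ΔQ = 21.0034 − 0.5385 = 20.4649; wedge = 201.7337 − 81.4 = 120.3337.
DWL = ½ × 20.4649 × 120.3337 = 1231.31.

1231.31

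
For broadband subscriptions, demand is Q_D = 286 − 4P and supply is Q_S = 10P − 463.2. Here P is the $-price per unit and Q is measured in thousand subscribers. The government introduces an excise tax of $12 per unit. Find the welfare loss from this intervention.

In inverse form: demand P = 71.5 − 0.25Q, supply P = 46.32 + 0.1Q.
Competitive equilibrium: 71.5 − 0.25Q = 46.32 + 0.1Q → Q* = 71.9429, P* = 53.5143.
With the tax, the buyer price exceeds the seller price by 12: (71.5 − 0.25Q) − (46.32 + 0.1Q) = 12 → Q' = 37.6571.
ΔQ = 71.9429 − 37.6571 = 34.2858; the wedge equals the tax, 12.
DWL = ½ × 34.2858 × 12 = $205.71 thousand.

$205.71 thousand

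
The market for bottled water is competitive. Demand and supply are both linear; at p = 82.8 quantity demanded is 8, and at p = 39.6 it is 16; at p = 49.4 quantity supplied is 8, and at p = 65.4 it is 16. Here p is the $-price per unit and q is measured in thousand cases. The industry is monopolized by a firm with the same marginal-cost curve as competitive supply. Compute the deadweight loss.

$103.12 thousand

Demand slope = (39.6 − 82.8)/(16 − 8) = −5.4, so p = 126 − 5.4q.
Supply slope = (65.4 − 49.4)/(16 − 8) = 2, so p = 33.4 + 2q.
Competitive equilibrium: 126 − 5.4q = 33.4 + 2q → q* = 12.5135, p* = 58.427.
Marginal revenue: MR = 126 − 10.8q. Set MR = MC: 126 − 10.8q = 33.4 + 2q → q_m = 7.2344.
Price p_m = 126 − 5.4·7.2344 = 86.9342; MC(q_m) = 33.4 + 2·7.2344 = 47.8688.
Competitive q* = 12.5135, so Δq = 5.2791; wedge = 86.9342 − 47.8688 = 39.0654.
DWL = ½ × 5.2791 × 39.0654 = $103.12 thousand.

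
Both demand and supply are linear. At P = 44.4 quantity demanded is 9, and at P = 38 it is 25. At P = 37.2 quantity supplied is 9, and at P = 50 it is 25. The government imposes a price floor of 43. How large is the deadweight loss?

3.75

Demand slope = (38 − 44.4)/(25 − 9) = −0.4, so P = 48 − 0.4Q.
Supply slope = (50 − 37.2)/(25 − 9) = 0.8, so P = 30 + 0.8Q.
Competitive equilibrium: 48 − 0.4Q = 30 + 0.8Q → Q* = 15, P* = 42.
At the floor P = 43, quantity demanded = (48 − 43)/0.4 = 12.5.
Sellers' marginal cost at Q' = 12.5: 30 + 0.8·12.5 = 40.
ΔQ = 15 − 12.5 = 2.5; wedge = 43 − 40 = 3.
Deadweight loss = ½ × 2.5 × 3 = 3.75.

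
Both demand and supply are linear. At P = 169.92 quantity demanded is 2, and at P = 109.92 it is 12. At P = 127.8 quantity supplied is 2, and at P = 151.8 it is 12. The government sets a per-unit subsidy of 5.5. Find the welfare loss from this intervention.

1.80

Demand slope = (109.92 − 169.92)/(12 − 2) = −6, so P = 181.92 − 6Q.
Supply slope = (151.8 − 127.8)/(12 − 2) = 2.4, so P = 123 + 2.4Q.
Competitive equilibrium: 181.92 − 6Q = 123 + 2.4Q → Q* = 7.0143, P* = 139.8343.
The subsidy lowers effective supply by 5.5: P = 117.5 + 2.4Q.
New quantity: 181.92 − 6Q = 117.5 + 2.4Q → Q' = 7.669.
Overproduction ΔQ = 7.669 − 7.0143 = 0.6547; wedge = subsidy = 5.5.
DWL = ½ × 0.6547 × 5.5 = 1.80.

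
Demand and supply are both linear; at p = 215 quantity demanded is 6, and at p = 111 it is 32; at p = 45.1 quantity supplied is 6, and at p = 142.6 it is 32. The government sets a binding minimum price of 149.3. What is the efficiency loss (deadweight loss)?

117.12

Demand slope = (111 − 215)/(32 − 6) = −4, so p = 239 − 4q.
Supply slope = (142.6 − 45.1)/(32 − 6) = 3.75, so p = 22.6 + 3.75q.
Competitive equilibrium: 239 − 4q = 22.6 + 3.75q → q* = 27.9226, p* = 127.3097.
At the floor p = 149.3, quantity demanded = (239 − 149.3)/4 = 22.425.
Sellers' marginal cost at q' = 22.425: 22.6 + 3.75·22.425 = 106.6938.
Δq = 27.9226 − 22.425 = 5.4976; wedge = 149.3 − 106.6938 = 42.6062.
DWL = ½ × 5.4976 × 42.6062 = 117.12.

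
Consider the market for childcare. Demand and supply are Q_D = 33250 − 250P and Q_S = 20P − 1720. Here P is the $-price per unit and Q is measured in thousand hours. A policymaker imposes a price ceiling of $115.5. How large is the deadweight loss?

In inverse form: demand P = 133 − 0.004Q, supply P = 86 + 0.05Q.
Competitive equilibrium: 133 − 0.004Q = 86 + 0.05Q → Q* = 870.3704, P* = 129.5185.
At the ceiling P = 115.5, quantity supplied = (115.5 − 86)/0.05 = 590.
Willingness to pay at Q' = 590: 133 − 0.004·590 = 130.64.
ΔQ = 870.3704 − 590 = 280.3704; wedge = 130.64 − 115.5 = 15.14.
DWL = ½ × 280.3704 × 15.14 = $2122.40 thousand.

$2122.40 thousand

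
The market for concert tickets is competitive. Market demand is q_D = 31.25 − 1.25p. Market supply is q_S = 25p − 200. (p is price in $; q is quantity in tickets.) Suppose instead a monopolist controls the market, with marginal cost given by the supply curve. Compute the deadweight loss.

$40.93

In inverse form: demand p = 25 − 0.8q, supply p = 8 + 0.04q.
Competitive equilibrium: 25 − 0.8q = 8 + 0.04q → q* = 20.2381, p* = 8.8095.
Marginal revenue: MR = 25 − 1.6q. Set MR = MC: 25 − 1.6q = 8 + 0.04q → q_m = 10.3659.
Price p_m = 25 − 0.8·10.3659 = 16.7073; MC(q_m) = 8 + 0.04·10.3659 = 8.4146.
Competitive q* = 20.2381, so Δq = 9.8722; wedge = 16.7073 − 8.4146 = 8.2927.
The triangle = ½ × 9.8722 × 8.2927 = $40.93.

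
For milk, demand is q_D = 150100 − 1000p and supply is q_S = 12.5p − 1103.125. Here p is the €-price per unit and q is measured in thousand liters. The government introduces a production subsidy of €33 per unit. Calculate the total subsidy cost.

In inverse form: demand p = 150.1 − 0.001q, supply p = 88.25 + 0.08q.
Competitive equilibrium: 150.1 − 0.001q = 88.25 + 0.08q → q* = 763.5802, p* = 149.3364.
The subsidy lowers effective supply by 33: p = 55.25 + 0.08q.
New quantity: 150.1 − 0.001q = 55.25 + 0.08q → q' = 1170.9877.
Total subsidy cost = 33 × 1170.9877 = €38642.59 thousand.

€38642.59 thousand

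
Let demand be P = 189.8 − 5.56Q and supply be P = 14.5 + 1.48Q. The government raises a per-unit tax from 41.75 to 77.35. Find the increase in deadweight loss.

Competitive equilibrium: 189.8 − 5.56Q = 14.5 + 1.48Q → Q* = 24.9006, P* = 51.3528.
For a per-unit tax t: ΔQ = t/7.04, so DWL = ½·t·(t/7.04) = t²/14.08.
At t = 41.75: DWL = 123.797. At t = 77.35: DWL = 424.931.
Increase = 424.931 − 123.797 = 301.13.

301.13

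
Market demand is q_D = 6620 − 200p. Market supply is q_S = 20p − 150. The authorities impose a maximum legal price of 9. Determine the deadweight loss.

In inverse form: demand p = 33.1 − 0.005q, supply p = 7.5 + 0.05q.
Competitive equilibrium: 33.1 − 0.005q = 7.5 + 0.05q → q* = 465.4545, p* = 30.7727.
At the ceiling p = 9, quantity supplied = (9 − 7.5)/0.05 = 30.
Willingness to pay at q' = 30: 33.1 − 0.005·30 = 32.95.
Δq = 465.4545 − 30 = 435.4545; wedge = 32.95 − 9 = 23.95.
Welfare loss = ½ × 435.4545 × 23.95 = 5214.57.

5214.57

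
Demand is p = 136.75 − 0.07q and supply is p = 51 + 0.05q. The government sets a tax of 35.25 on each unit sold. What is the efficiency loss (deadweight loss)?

Competitive equilibrium: 136.75 − 0.07q = 51 + 0.05q → q* = 714.5833, p* = 86.7292.
With the tax, the buyer price exceeds the seller price by 35.25: (136.75 − 0.07q) − (51 + 0.05q) = 35.25 → q' = 420.8333.
Δq = 714.5833 − 420.8333 = 293.75; the wedge equals the tax, 35.25.
Deadweight loss = ½ × 293.75 × 35.25 = 5177.34.

5177.34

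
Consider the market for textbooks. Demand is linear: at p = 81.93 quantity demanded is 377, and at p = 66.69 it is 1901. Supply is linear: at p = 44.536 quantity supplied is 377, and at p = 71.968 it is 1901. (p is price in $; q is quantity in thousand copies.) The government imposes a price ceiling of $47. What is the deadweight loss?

$20113.36 thousand

Demand slope = (66.69 − 81.93)/(1901 − 377) = −0.01, so p = 85.7 − 0.01q.
Supply slope = (71.968 − 44.536)/(1901 − 377) = 0.018, so p = 37.75 + 0.018q.
Competitive equilibrium: 85.7 − 0.01q = 37.75 + 0.018q → q* = 1712.5, p* = 68.575.
At the ceiling p = 47, quantity supplied = (47 − 37.75)/0.018 = 513.88889.
Willingness to pay at q' = 513.88889: 85.7 − 0.01·513.88889 = 80.56111.
Δq = 1712.5 − 513.88889 = 1198.61111; wedge = 80.56111 − 47 = 33.56111.
The triangle = ½ × 1198.61111 × 33.56111 = $20113.36 thousand.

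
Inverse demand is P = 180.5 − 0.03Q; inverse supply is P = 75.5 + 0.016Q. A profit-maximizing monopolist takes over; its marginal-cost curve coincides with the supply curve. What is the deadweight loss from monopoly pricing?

Competitive equilibrium: 180.5 − 0.03Q = 75.5 + 0.016Q → Q* = 2282.6087, P* = 112.02174.
Marginal revenue: MR = 180.5 − 0.06Q. Set MR = MC: 180.5 − 0.06Q = 75.5 + 0.016Q → Q_m = 1381.57895.
Price P_m = 180.5 − 0.03·1381.57895 = 139.05263; MC(Q_m) = 75.5 + 0.016·1381.57895 = 97.60526.
Competitive Q* = 2282.6087, so ΔQ = 901.02975; wedge = 139.05263 − 97.60526 = 41.44737.
Welfare loss = ½ × 901.02975 × 41.44737 = 18672.66.

18672.66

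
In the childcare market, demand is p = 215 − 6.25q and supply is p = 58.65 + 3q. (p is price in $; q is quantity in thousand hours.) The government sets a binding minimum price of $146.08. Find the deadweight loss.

Competitive equilibrium: 215 − 6.25q = 58.65 + 3q → q* = 16.9027, p* = 109.3581.
At the floor p = 146.08, quantity demanded = (215 − 146.08)/6.25 = 11.0272.
Sellers' marginal cost at q' = 11.0272: 58.65 + 3·11.0272 = 91.7316.
Δq = 16.9027 − 11.0272 = 5.8755; wedge = 146.08 − 91.7316 = 54.3484.
The triangle = ½ × 5.8755 × 54.3484 = $159.66 thousand.

$159.66 thousand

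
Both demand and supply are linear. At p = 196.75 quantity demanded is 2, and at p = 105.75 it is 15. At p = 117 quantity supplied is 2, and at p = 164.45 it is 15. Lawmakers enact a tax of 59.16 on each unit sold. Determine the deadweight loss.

Demand slope = (105.75 − 196.75)/(15 − 2) = −7, so p = 210.75 − 7q.
Supply slope = (164.45 − 117)/(15 − 2) = 3.65, so p = 109.7 + 3.65q.
Competitive equilibrium: 210.75 − 7q = 109.7 + 3.65q → q* = 9.48826, p* = 144.33216.
With the tax, the buyer price exceeds the seller price by 59.16: (210.75 − 7q) − (109.7 + 3.65q) = 59.16 → q' = 3.93333.
Δq = 9.48826 − 3.93333 = 5.55493; the wedge equals the tax, 59.16.
DWL = ½ × 5.55493 × 59.16 = 164.31.

164.31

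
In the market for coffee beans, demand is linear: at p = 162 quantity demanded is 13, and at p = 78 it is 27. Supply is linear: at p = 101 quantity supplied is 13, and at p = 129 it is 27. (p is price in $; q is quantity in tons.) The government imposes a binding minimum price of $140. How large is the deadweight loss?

Demand slope = (78 − 162)/(27 − 13) = −6, so p = 240 − 6q.
Supply slope = (129 − 101)/(27 − 13) = 2, so p = 75 + 2q.
Competitive equilibrium: 240 − 6q = 75 + 2q → q* = 20.625, p* = 116.25.
At the floor p = 140, quantity demanded = (240 − 140)/6 = 16.6667.
Sellers' marginal cost at q' = 16.6667: 75 + 2·16.6667 = 108.3334.
Δq = 20.625 − 16.6667 = 3.9583; wedge = 140 − 108.3334 = 31.6666.
Deadweight loss = ½ × 3.9583 × 31.6666 = $62.67.

$62.67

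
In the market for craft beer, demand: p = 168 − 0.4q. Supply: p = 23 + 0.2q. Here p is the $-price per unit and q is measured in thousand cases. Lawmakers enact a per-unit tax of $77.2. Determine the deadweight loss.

$4966.53 thousand

Competitive equilibrium: 168 − 0.4q = 23 + 0.2q → q* = 241.6667, p* = 71.3333.
With the tax, the buyer price exceeds the seller price by 77.2: (168 − 0.4q) − (23 + 0.2q) = 77.2 → q' = 113.
Δq = 241.6667 − 113 = 128.6667; the wedge equals the tax, 77.2.
The triangle = ½ × 128.6667 × 77.2 = $4966.53 thousand.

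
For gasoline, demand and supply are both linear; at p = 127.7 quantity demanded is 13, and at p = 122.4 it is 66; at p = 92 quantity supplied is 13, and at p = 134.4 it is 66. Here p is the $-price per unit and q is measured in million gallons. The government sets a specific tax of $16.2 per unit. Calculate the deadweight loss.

$145.80 million

Demand slope = (122.4 − 127.7)/(66 − 13) = −0.1, so p = 129 − 0.1q.
Supply slope = (134.4 − 92)/(66 − 13) = 0.8, so p = 81.6 + 0.8q.
Competitive equilibrium: 129 − 0.1q = 81.6 + 0.8q → q* = 52.6667, p* = 123.7333.
With the tax, the buyer price exceeds the seller price by 16.2: (129 − 0.1q) − (81.6 + 0.8q) = 16.2 → q' = 34.6667.
Δq = 52.6667 − 34.6667 = 18; the wedge equals the tax, 16.2.
The triangle = ½ × 18 × 16.2 = $145.80 million.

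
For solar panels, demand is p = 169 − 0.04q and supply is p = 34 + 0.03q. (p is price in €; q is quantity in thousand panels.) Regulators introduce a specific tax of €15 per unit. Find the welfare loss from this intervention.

Competitive equilibrium: 169 − 0.04q = 34 + 0.03q → q* = 1928.5714, p* = 91.8571.
With the tax, the buyer price exceeds the seller price by 15: (169 − 0.04q) − (34 + 0.03q) = 15 → q' = 1714.2857.
Δq = 1928.5714 − 1714.2857 = 214.2857; the wedge equals the tax, 15.
Deadweight loss = ½ × 214.2857 × 15 = €1607.14 thousand.

€1607.14 thousand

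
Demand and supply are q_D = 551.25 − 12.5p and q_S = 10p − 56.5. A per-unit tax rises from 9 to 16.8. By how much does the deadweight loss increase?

In inverse form: demand p = 44.1 − 0.08q, supply p = 5.65 + 0.1q.
Competitive equilibrium: 44.1 − 0.08q = 5.65 + 0.1q → q* = 213.6111, p* = 27.0111.
For a per-unit tax t: Δq = t/0.18, so DWL = ½·t·(t/0.18) = t²/0.36.
At t = 9: DWL = 225. At t = 16.8: DWL = 784.
Increase = 784 − 225 = 559.

559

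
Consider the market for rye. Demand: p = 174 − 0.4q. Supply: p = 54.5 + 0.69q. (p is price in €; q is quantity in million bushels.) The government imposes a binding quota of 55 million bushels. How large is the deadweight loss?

Competitive equilibrium: 174 − 0.4q = 54.5 + 0.69q → q* = 109.633, p* = 130.1468.
At q = 55: demand price = 174 − 0.4·55 = 152; supply price = 54.5 + 0.69·55 = 92.45.
Δq = 109.633 − 55 = 54.633; wedge = 152 − 92.45 = 59.55.
The triangle = ½ × 54.633 × 59.55 = €1626.70 million.

€1626.70 million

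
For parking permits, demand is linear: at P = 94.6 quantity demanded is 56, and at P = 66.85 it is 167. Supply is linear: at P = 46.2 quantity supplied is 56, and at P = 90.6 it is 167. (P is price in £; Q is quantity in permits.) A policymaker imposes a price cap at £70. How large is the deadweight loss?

£72.75

Demand slope = (66.85 − 94.6)/(167 − 56) = −0.25, so P = 108.6 − 0.25Q.
Supply slope = (90.6 − 46.2)/(167 − 56) = 0.4, so P = 23.8 + 0.4Q.
Competitive equilibrium: 108.6 − 0.25Q = 23.8 + 0.4Q → Q* = 130.4615, P* = 75.9846.
At the ceiling P = 70, quantity supplied = (70 − 23.8)/0.4 = 115.5.
Willingness to pay at Q' = 115.5: 108.6 − 0.25·115.5 = 79.725.
ΔQ = 130.4615 − 115.5 = 14.9615; wedge = 79.725 − 70 = 9.725.
The triangle = ½ × 14.9615 × 9.725 = £72.75.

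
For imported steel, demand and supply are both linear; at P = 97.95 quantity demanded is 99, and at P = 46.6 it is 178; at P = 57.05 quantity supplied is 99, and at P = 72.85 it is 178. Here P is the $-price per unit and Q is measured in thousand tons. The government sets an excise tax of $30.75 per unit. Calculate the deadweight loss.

$556.21 thousand

Demand slope = (46.6 − 97.95)/(178 − 99) = −0.65, so P = 162.3 − 0.65Q.
Supply slope = (72.85 − 57.05)/(178 − 99) = 0.2, so P = 37.25 + 0.2Q.
Competitive equilibrium: 162.3 − 0.65Q = 37.25 + 0.2Q → Q* = 147.1176, P* = 66.6735.
With the tax, the buyer price exceeds the seller price by 30.75: (162.3 − 0.65Q) − (37.25 + 0.2Q) = 30.75 → Q' = 110.9412.
ΔQ = 147.1176 − 110.9412 = 36.1764; the wedge equals the tax, 30.75.
Deadweight loss = ½ × 36.1764 × 30.75 = $556.21 thousand.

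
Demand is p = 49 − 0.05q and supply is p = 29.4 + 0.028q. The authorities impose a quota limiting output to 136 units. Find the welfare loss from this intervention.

518.31

Competitive equilibrium: 49 − 0.05q = 29.4 + 0.028q → q* = 251.2821, p* = 36.4359.
At q = 136: demand price = 49 − 0.05·136 = 42.2; supply price = 29.4 + 0.028·136 = 33.208.
Δq = 251.2821 − 136 = 115.2821; wedge = 42.2 − 33.208 = 8.992.
Welfare loss = ½ × 115.2821 × 8.992 = 518.31.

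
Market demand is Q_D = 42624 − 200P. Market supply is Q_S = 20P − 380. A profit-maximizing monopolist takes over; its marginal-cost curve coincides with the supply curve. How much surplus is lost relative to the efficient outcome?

2378.95

In inverse form: demand P = 213.12 − 0.005Q, supply P = 19 + 0.05Q.
Competitive equilibrium: 213.12 − 0.005Q = 19 + 0.05Q → Q* = 3529.45455, P* = 195.47273.
Marginal revenue: MR = 213.12 − 0.01Q. Set MR = MC: 213.12 − 0.01Q = 19 + 0.05Q → Q_m = 3235.33333.
Price P_m = 213.12 − 0.005·3235.33333 = 196.94333; MC(Q_m) = 19 + 0.05·3235.33333 = 180.76667.
Competitive Q* = 3529.45455, so ΔQ = 294.12122; wedge = 196.94333 − 180.76667 = 16.17666.
Deadweight loss = ½ × 294.12122 × 16.17666 = 2378.95.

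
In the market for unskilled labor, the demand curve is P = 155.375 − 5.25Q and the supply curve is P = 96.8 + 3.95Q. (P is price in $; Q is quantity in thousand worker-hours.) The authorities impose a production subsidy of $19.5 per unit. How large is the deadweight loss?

Competitive equilibrium: 155.375 − 5.25Q = 96.8 + 3.95Q → Q* = 6.3668, P* = 121.949.
The subsidy lowers effective supply by 19.5: P = 77.3 + 3.95Q.
New quantity: 155.375 − 5.25Q = 77.3 + 3.95Q → Q' = 8.4864.
Overproduction ΔQ = 8.4864 − 6.3668 = 2.1196; wedge = subsidy = 19.5.
DWL = ½ × 2.1196 × 19.5 = $20.67 thousand.

$20.67 thousand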